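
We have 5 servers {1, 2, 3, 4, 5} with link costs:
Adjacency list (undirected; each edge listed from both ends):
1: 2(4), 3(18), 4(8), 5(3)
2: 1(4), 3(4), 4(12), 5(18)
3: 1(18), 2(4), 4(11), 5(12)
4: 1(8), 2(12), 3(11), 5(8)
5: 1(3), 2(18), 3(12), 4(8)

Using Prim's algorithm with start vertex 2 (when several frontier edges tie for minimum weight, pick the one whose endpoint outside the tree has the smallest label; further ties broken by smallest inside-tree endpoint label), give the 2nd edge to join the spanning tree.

1-5

Prim's algorithm from 2:
Step 1: frontier [1 2 4, 2 3 4, 2 4 12, 2 5 18] → take 1 2 (4); add 1.
Step 2: frontier [1 5 3, 1 4 8, 1 3 18, 2 3 4, 2 4 12, 2 5 18] → take 1 5 (3); add 5.
Step 3: frontier [1 4 8, 1 3 18, 2 3 4, 2 4 12, 4 5 8, 3 5 12] → take 2 3 (4); add 3.
Step 4: frontier [1 4 8, 2 4 12, 3 4 11, 4 5 8] → take 1 4 (8); add 4.
The 2nd edge added is 1 5.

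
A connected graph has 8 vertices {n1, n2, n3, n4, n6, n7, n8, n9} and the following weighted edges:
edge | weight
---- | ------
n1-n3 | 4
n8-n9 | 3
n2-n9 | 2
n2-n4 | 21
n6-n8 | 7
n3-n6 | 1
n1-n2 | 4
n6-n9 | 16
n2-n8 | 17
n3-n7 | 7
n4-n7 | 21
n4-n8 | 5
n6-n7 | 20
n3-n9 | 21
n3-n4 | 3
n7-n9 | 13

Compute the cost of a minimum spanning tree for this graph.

24

Kruskal: consider edges lightest-first.
n3-n6 (1): add — endpoints in different components.
n2-n9 (2): add — endpoints in different components.
n3-n4 (3): add — endpoints in different components.
n8-n9 (3): add — endpoints in different components.
n1-n2 (4): add — endpoints in different components.
n1-n3 (4): add — endpoints in different components.
n4-n8 (5): skip — n4 and n8 already connected.
n3-n7 (7): add — endpoints in different components.
MST edges: n3-n6, n2-n9, n3-n4, n8-n9, n1-n2, n1-n3, n3-n7; total weight 1+2+3+3+4+4+7 = 24.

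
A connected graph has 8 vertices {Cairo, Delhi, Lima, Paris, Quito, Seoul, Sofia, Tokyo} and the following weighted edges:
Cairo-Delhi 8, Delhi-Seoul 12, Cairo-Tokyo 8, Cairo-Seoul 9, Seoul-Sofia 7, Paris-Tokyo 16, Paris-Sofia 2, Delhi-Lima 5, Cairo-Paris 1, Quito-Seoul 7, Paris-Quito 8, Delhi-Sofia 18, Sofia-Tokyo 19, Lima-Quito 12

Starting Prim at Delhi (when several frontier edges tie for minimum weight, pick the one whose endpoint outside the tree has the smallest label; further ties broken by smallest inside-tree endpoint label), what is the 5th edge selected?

Grow the tree from Delhi using Prim:
Step 1: frontier [Delhi-Lima 5, Cairo-Delhi 8, Delhi-Seoul 12, Delhi-Sofia 18] → take Delhi-Lima (5); add Lima.
Step 2: frontier [Cairo-Delhi 8, Delhi-Seoul 12, Delhi-Sofia 18, Lima-Quito 12] → take Cairo-Delhi (8); add Cairo.
Step 3: frontier [Cairo-Paris 1, Cairo-Tokyo 8, Cairo-Seoul 9, Delhi-Seoul 12, Delhi-Sofia 18, Lima-Quito 12] → take Cairo-Paris (1); add Paris.
Step 4: frontier [Cairo-Tokyo 8, Cairo-Seoul 9, Delhi-Seoul 12, Delhi-Sofia 18, Lima-Quito 12, Paris-Sofia 2, Paris-Quito 8, Paris-Tokyo 16] → take Paris-Sofia (2); add Sofia.
Step 5: frontier [Cairo-Tokyo 8, Cairo-Seoul 9, Delhi-Seoul 12, Lima-Quito 12, Paris-Quito 8, Paris-Tokyo 16, Seoul-Sofia 7, Sofia-Tokyo 19] → take Seoul-Sofia (7); add Seoul.
Step 6: frontier [Cairo-Tokyo 8, Lima-Quito 12, Paris-Quito 8, Paris-Tokyo 16, Quito-Seoul 7, Sofia-Tokyo 19] → take Quito-Seoul (7); add Quito.
Step 7: frontier [Cairo-Tokyo 8, Paris-Tokyo 16, Sofia-Tokyo 19] → take Cairo-Tokyo (8); add Tokyo.
The 5th edge added is Seoul-Sofia.

Seoul-Sofia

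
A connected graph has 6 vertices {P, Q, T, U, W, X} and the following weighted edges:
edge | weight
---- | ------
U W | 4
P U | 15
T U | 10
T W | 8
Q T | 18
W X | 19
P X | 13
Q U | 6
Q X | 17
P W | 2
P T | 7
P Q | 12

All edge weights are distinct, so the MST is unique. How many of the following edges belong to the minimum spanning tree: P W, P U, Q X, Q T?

1

Kruskal's algorithm — process edges by increasing weight (ties by edge label):
P W (2): add. Components now {P,W} {U} {X} {Q} {T}
U W (4): add. Components now {P,U,W} {X} {Q} {T}
Q U (6): add. Components now {P,Q,U,W} {X} {T}
P T (7): add. Components now {P,Q,T,U,W} {X}
T W (8): skip — W and T already connected.
T U (10): skip — U and T already connected.
P Q (12): skip — P and Q already connected.
P X (13): add. Components now {P,Q,T,U,W,X}
MST edge set: {P W, U W, Q U, P T, P X}.
Of the listed edges, {P W} are in the MST → 1.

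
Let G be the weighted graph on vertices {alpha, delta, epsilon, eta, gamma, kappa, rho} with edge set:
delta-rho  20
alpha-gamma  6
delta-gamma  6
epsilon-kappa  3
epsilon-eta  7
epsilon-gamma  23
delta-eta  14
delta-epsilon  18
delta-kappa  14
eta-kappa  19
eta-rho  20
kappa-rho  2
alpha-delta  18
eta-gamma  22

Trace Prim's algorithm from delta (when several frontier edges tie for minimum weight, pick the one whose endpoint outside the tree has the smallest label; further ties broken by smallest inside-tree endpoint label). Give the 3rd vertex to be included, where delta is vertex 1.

alpha

Grow the tree from delta using Prim:
Step 1: cheapest edge leaving the tree is delta-gamma (6); add gamma.
Step 2: cheapest edge leaving the tree is alpha-gamma (6); add alpha.
Step 3: cheapest edge leaving the tree is delta-eta (14); add eta.
Step 4: cheapest edge leaving the tree is epsilon-eta (7); add epsilon.
Step 5: cheapest edge leaving the tree is epsilon-kappa (3); add kappa.
Step 6: cheapest edge leaving the tree is kappa-rho (2); add rho.
Vertex order: delta, gamma, alpha, eta, epsilon, kappa, rho. The 3rd vertex is alpha.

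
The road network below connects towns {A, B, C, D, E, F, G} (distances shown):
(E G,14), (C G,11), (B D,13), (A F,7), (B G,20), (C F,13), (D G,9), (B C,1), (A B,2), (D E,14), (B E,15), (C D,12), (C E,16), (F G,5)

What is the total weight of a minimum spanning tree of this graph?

Kruskal: consider edges lightest-first.
B C (1): add. Components now {A} {B,C} {D} {E} {F} {G}
A B (2): add. Components now {A,B,C} {D} {E} {F} {G}
F G (5): add. Components now {A,B,C} {D} {E} {F,G}
A F (7): add. Components now {A,B,C,F,G} {D} {E}
D G (9): add. Components now {A,B,C,D,F,G} {E}
C G (11): skip — C and G already connected.
C D (12): skip — C and D already connected.
B D (13): skip — B and D already connected.
C F (13): skip — C and F already connected.
D E (14): add. Components now {A,B,C,D,E,F,G}
MST edges: B C, A B, F G, A F, D G, D E; total weight 1+2+5+7+9+14 = 38.

38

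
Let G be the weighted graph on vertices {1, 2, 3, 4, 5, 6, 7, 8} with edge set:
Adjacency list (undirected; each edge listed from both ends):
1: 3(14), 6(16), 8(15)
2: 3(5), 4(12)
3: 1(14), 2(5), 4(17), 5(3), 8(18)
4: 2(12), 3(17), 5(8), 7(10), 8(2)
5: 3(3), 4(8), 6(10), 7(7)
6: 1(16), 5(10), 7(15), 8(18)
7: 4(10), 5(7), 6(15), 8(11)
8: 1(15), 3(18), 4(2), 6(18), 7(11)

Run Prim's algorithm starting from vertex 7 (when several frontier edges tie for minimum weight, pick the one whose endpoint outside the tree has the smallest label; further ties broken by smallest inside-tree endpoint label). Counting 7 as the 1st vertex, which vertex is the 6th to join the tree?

Prim, starting at 7.
Step 1: cheapest edge leaving the tree is 5-7 (7); add 5.
Step 2: cheapest edge leaving the tree is 3-5 (3); add 3.
Step 3: cheapest edge leaving the tree is 2-3 (5); add 2.
Step 4: cheapest edge leaving the tree is 4-5 (8); add 4.
Step 5: cheapest edge leaving the tree is 4-8 (2); add 8.
Step 6: cheapest edge leaving the tree is 5-6 (10); add 6.
Step 7: cheapest edge leaving the tree is 1-3 (14); add 1.
Vertex order: 7, 5, 3, 2, 4, 8, 6, 1. The 6th vertex is 8.

8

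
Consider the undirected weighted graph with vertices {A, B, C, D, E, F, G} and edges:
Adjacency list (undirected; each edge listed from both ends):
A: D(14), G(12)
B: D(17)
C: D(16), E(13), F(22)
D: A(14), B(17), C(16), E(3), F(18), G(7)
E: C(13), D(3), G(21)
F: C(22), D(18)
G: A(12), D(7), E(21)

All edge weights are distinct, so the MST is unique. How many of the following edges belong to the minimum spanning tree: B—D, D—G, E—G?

2

Kruskal's algorithm — process edges by increasing weight (ties by edge label):
D—E (3): add — endpoints in different components.
D—G (7): add — endpoints in different components.
A—G (12): add — endpoints in different components.
C—E (13): add — endpoints in different components.
A—D (14): skip — A and D already connected.
C—D (16): skip — C and D already connected.
B—D (17): add — endpoints in different components.
D—F (18): add — endpoints in different components.
MST edge set: {D—E, D—G, A—G, C—E, B—D, D—F}.
Of the listed edges, {B—D, D—G} are in the MST → 2.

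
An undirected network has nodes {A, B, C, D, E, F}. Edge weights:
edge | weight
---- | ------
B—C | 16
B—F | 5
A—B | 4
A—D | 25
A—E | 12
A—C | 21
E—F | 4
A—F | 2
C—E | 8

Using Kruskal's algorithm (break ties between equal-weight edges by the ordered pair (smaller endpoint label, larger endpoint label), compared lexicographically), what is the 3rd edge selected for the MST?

Sort edges by weight, then run Kruskal:
A—F (2): add. Components now {A,F} {B} {C} {D} {E}
A—B (4): add. Components now {A,B,F} {C} {D} {E}
E—F (4): add. Components now {A,B,E,F} {C} {D}
B—F (5): skip — B and F already connected.
C—E (8): add. Components now {A,B,C,E,F} {D}
A—E (12): skip — A and E already connected.
B—C (16): skip — B and C already connected.
A—C (21): skip — A and C already connected.
A—D (25): add. Components now {A,B,C,D,E,F}
The 3rd edge added is E—F.

E-F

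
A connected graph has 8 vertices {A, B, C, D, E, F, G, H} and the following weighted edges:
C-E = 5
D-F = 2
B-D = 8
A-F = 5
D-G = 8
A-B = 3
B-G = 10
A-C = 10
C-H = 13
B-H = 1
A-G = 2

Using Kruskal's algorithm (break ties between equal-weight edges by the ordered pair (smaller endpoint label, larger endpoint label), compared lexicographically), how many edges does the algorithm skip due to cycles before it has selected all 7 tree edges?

2

Sort edges by weight, then run Kruskal:
B-H (1): add — endpoints in different components.
A-G (2): add — endpoints in different components.
D-F (2): add — endpoints in different components.
A-B (3): add — endpoints in different components.
A-F (5): add — endpoints in different components.
C-E (5): add — endpoints in different components.
B-D (8): skip — B and D already connected.
D-G (8): skip — D and G already connected.
A-C (10): add — endpoints in different components.
Edges rejected before the tree was complete: 2.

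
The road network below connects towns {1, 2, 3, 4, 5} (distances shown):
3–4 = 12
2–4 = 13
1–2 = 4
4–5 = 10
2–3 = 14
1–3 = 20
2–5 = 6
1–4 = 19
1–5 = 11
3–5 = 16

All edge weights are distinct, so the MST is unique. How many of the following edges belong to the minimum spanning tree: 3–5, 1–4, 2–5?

1

Kruskal's algorithm — process edges by increasing weight (ties by edge label):
1–2 (4): add. Components now {1,2} {3} {4} {5}
2–5 (6): add. Components now {1,2,5} {3} {4}
4–5 (10): add. Components now {1,2,4,5} {3}
1–5 (11): skip — 1 and 5 already connected.
3–4 (12): add. Components now {1,2,3,4,5}
MST edge set: {1–2, 2–5, 4–5, 3–4}.
Of the listed edges, {2–5} are in the MST → 1.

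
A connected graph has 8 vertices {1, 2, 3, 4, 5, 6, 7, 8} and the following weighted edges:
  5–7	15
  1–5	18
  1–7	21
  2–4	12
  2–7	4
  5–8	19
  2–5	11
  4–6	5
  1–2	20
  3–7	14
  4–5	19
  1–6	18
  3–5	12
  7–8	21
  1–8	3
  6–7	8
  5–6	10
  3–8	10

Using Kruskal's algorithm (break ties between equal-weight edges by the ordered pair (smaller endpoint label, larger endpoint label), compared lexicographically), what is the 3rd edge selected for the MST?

4-6

Sort edges by weight, then run Kruskal:
1–8 (3): add — endpoints in different components.
2–7 (4): add — endpoints in different components.
4–6 (5): add — endpoints in different components.
6–7 (8): add — endpoints in different components.
3–8 (10): add — endpoints in different components.
5–6 (10): add — endpoints in different components.
2–5 (11): skip — 2 and 5 already connected.
2–4 (12): skip — 2 and 4 already connected.
3–5 (12): add — endpoints in different components.
The 3rd edge added is 4–6.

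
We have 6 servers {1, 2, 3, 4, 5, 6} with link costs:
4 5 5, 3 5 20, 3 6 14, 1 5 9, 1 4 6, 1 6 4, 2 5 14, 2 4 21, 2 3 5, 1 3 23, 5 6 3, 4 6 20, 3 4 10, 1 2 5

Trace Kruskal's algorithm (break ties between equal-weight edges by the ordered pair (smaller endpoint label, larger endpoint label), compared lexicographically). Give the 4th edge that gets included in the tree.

Kruskal's algorithm — process edges by increasing weight (ties by edge label):
5 6 (3): add — endpoints in different components.
1 6 (4): add — endpoints in different components.
1 2 (5): add — endpoints in different components.
2 3 (5): add — endpoints in different components.
4 5 (5): add — endpoints in different components.
The 4th edge added is 2 3.

2-3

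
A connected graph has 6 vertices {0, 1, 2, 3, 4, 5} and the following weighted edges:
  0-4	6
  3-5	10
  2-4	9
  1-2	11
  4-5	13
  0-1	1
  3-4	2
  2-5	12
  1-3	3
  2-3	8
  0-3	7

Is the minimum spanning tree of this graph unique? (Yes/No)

Sort edges by weight, then run Kruskal:
0-1 (1): add. Components now {0,1} {2} {3} {4} {5}
3-4 (2): add. Components now {0,1} {2} {3,4} {5}
1-3 (3): add. Components now {0,1,3,4} {2} {5}
0-4 (6): skip — 0 and 4 already connected.
0-3 (7): skip — 0 and 3 already connected.
2-3 (8): add. Components now {0,1,2,3,4} {5}
2-4 (9): skip — 2 and 4 already connected.
3-5 (10): add. Components now {0,1,2,3,4,5}
Every non-tree edge has weight strictly greater than the heaviest edge on the tree path between its endpoints, so the MST is unique.

Yes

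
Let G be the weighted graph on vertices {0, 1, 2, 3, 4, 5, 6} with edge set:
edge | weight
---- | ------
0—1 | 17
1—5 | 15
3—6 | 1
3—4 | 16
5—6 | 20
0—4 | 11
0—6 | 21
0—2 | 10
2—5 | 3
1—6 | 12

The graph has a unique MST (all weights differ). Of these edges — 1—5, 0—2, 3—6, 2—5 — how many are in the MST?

4

Kruskal: consider edges lightest-first.
3—6 (1): add. Components now {0} {1} {2} {3,6} {4} {5}
2—5 (3): add. Components now {0} {1} {2,5} {3,6} {4}
0—2 (10): add. Components now {0,2,5} {1} {3,6} {4}
0—4 (11): add. Components now {0,2,4,5} {1} {3,6}
1—6 (12): add. Components now {0,2,4,5} {1,3,6}
1—5 (15): add. Components now {0,1,2,3,4,5,6}
MST edge set: {3—6, 2—5, 0—2, 0—4, 1—6, 1—5}.
Of the listed edges, {1—5, 0—2, 3—6, 2—5} are in the MST → 4.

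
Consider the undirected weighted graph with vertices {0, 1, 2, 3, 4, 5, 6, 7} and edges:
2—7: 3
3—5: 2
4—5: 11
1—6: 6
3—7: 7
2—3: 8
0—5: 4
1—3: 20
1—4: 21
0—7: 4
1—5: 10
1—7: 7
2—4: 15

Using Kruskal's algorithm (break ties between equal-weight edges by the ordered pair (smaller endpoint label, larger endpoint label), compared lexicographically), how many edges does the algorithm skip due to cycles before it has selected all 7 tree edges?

3

Kruskal: consider edges lightest-first.
3—5 (2): add — endpoints in different components.
2—7 (3): add — endpoints in different components.
0—5 (4): add — endpoints in different components.
0—7 (4): add — endpoints in different components.
1—6 (6): add — endpoints in different components.
1—7 (7): add — endpoints in different components.
3—7 (7): skip — 3 and 7 already connected.
2—3 (8): skip — 2 and 3 already connected.
1—5 (10): skip — 1 and 5 already connected.
4—5 (11): add — endpoints in different components.
Edges rejected before the tree was complete: 3.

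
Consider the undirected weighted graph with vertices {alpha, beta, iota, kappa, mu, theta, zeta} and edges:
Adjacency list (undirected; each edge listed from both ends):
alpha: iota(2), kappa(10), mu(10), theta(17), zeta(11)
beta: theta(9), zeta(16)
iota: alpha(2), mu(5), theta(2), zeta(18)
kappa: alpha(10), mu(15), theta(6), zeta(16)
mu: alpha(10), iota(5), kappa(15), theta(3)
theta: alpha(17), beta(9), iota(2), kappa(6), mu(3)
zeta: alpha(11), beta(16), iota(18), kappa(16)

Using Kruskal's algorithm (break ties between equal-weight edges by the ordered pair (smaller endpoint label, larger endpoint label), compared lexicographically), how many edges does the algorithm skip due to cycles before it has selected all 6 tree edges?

3

Kruskal: consider edges lightest-first.
alpha—iota (2): add — endpoints in different components.
iota—theta (2): add — endpoints in different components.
mu—theta (3): add — endpoints in different components.
iota—mu (5): skip — mu and iota already connected.
kappa—theta (6): add — endpoints in different components.
beta—theta (9): add — endpoints in different components.
alpha—kappa (10): skip — alpha and kappa already connected.
alpha—mu (10): skip — mu and alpha already connected.
alpha—zeta (11): add — endpoints in different components.
Edges rejected before the tree was complete: 3.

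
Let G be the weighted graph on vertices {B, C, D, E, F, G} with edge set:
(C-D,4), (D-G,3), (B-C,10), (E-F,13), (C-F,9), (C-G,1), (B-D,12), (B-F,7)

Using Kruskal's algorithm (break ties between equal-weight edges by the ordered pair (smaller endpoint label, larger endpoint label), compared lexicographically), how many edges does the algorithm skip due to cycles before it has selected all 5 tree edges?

3

Kruskal: consider edges lightest-first.
C-G (1): add — endpoints in different components.
D-G (3): add — endpoints in different components.
C-D (4): skip — C and D already connected.
B-F (7): add — endpoints in different components.
C-F (9): add — endpoints in different components.
B-C (10): skip — B and C already connected.
B-D (12): skip — B and D already connected.
E-F (13): add — endpoints in different components.
Edges rejected before the tree was complete: 3.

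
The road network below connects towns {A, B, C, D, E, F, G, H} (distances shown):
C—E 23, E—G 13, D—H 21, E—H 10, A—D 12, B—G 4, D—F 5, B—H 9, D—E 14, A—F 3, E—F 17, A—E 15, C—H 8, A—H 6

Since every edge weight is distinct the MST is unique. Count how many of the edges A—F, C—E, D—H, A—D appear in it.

1

Kruskal's algorithm — process edges by increasing weight (ties by edge label):
A—F (3): add — endpoints in different components.
B—G (4): add — endpoints in different components.
D—F (5): add — endpoints in different components.
A—H (6): add — endpoints in different components.
C—H (8): add — endpoints in different components.
B—H (9): add — endpoints in different components.
E—H (10): add — endpoints in different components.
MST edge set: {A—F, B—G, D—F, A—H, C—H, B—H, E—H}.
Of the listed edges, {A—F} are in the MST → 1.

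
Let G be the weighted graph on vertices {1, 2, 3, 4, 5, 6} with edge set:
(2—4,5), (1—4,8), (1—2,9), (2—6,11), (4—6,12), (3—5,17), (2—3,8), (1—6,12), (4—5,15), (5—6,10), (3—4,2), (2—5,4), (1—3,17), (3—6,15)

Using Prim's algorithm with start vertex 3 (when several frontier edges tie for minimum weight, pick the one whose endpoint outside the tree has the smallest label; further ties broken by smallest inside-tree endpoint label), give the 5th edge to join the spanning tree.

5-6

Prim, starting at 3.
Step 1: frontier [3—4 2, 2—3 8, 3—6 15, 1—3 17, 3—5 17] → take 3—4 (2); add 4.
Step 2: frontier [2—3 8, 3—6 15, 1—3 17, 3—5 17, 2—4 5, 1—4 8, 4—6 12, 4—5 15] → take 2—4 (5); add 2.
Step 3: frontier [2—5 4, 1—2 9, 2—6 11, 3—6 15, 1—3 17, 3—5 17, 1—4 8, 4—6 12, 4—5 15] → take 2—5 (4); add 5.
Step 4: frontier [1—2 9, 2—6 11, 3—6 15, 1—3 17, 1—4 8, 4—6 12, 5—6 10] → take 1—4 (8); add 1.
Step 5: frontier [1—6 12, 2—6 11, 3—6 15, 4—6 12, 5—6 10] → take 5—6 (10); add 6.
The 5th edge added is 5—6.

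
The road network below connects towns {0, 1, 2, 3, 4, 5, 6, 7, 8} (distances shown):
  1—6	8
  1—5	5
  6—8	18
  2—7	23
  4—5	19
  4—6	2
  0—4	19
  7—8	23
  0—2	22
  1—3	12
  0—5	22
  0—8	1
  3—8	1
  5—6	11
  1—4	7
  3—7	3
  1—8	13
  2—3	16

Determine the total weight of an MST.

Grow the tree from 0 using Prim:
Step 1: cheapest edge leaving the tree is 0—8 (1); add 8.
Step 2: cheapest edge leaving the tree is 3—8 (1); add 3.
Step 3: cheapest edge leaving the tree is 3—7 (3); add 7.
Step 4: cheapest edge leaving the tree is 1—3 (12); add 1.
Step 5: cheapest edge leaving the tree is 1—5 (5); add 5.
Step 6: cheapest edge leaving the tree is 1—4 (7); add 4.
Step 7: cheapest edge leaving the tree is 4—6 (2); add 6.
Step 8: cheapest edge leaving the tree is 2—3 (16); add 2.
MST edges: 0—8, 3—8, 3—7, 1—3, 1—5, 1—4, 4—6, 2—3; total weight 1+1+3+12+5+7+2+16 = 47.

47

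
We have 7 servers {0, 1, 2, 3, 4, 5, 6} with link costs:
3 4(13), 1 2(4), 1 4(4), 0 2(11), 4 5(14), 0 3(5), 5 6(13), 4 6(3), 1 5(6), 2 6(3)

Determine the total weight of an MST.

32

Prim, starting at 2.
Step 1: frontier [2 6 3, 1 2 4, 0 2 11] → take 2 6 (3); add 6.
Step 2: frontier [1 2 4, 0 2 11, 4 6 3, 5 6 13] → take 4 6 (3); add 4.
Step 3: frontier [1 2 4, 0 2 11, 1 4 4, 3 4 13, 4 5 14, 5 6 13] → take 1 2 (4); add 1.
Step 4: frontier [1 5 6, 0 2 11, 3 4 13, 4 5 14, 5 6 13] → take 1 5 (6); add 5.
Step 5: frontier [0 2 11, 3 4 13] → take 0 2 (11); add 0.
Step 6: frontier [0 3 5, 3 4 13] → take 0 3 (5); add 3.
MST edges: 2 6, 4 6, 1 2, 1 5, 0 2, 0 3; total weight 3+3+4+6+11+5 = 32.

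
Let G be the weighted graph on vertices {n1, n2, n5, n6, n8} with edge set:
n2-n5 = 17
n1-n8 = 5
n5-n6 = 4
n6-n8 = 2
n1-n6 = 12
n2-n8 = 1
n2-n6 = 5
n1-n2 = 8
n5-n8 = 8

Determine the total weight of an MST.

12

Prim's algorithm from n6:
Step 1: cheapest edge leaving the tree is n6-n8 (2); add n8.
Step 2: cheapest edge leaving the tree is n2-n8 (1); add n2.
Step 3: cheapest edge leaving the tree is n5-n6 (4); add n5.
Step 4: cheapest edge leaving the tree is n1-n8 (5); add n1.
MST edges: n6-n8, n2-n8, n5-n6, n1-n8; total weight 2+1+4+5 = 12.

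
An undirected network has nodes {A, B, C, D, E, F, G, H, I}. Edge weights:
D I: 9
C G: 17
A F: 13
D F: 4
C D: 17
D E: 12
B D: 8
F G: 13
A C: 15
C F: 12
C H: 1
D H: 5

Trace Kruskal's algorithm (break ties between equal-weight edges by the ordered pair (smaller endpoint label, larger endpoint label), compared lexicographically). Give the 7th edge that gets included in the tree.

A-F

Kruskal's algorithm — process edges by increasing weight (ties by edge label):
C H (1): add — endpoints in different components.
D F (4): add — endpoints in different components.
D H (5): add — endpoints in different components.
B D (8): add — endpoints in different components.
D I (9): add — endpoints in different components.
C F (12): skip — C and F already connected.
D E (12): add — endpoints in different components.
A F (13): add — endpoints in different components.
F G (13): add — endpoints in different components.
The 7th edge added is A F.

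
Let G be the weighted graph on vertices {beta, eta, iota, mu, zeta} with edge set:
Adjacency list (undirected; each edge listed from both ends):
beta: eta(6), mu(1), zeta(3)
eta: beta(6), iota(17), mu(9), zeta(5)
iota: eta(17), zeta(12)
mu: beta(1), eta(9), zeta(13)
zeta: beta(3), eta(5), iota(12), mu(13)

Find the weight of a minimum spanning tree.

Sort edges by weight, then run Kruskal:
beta-mu (1): add. Components now {eta} {zeta} {beta,mu} {iota}
beta-zeta (3): add. Components now {eta} {beta,mu,zeta} {iota}
eta-zeta (5): add. Components now {beta,eta,mu,zeta} {iota}
beta-eta (6): skip — eta and beta already connected.
eta-mu (9): skip — eta and mu already connected.
iota-zeta (12): add. Components now {beta,eta,iota,mu,zeta}
MST edges: beta-mu, beta-zeta, eta-zeta, iota-zeta; total weight 1+3+5+12 = 21.

21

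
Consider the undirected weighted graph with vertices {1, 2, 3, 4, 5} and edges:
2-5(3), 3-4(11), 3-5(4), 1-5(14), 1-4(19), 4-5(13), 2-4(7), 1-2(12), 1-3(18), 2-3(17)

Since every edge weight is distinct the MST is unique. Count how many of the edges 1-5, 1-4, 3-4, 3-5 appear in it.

Kruskal's algorithm — process edges by increasing weight (ties by edge label):
2-5 (3): add — endpoints in different components.
3-5 (4): add — endpoints in different components.
2-4 (7): add — endpoints in different components.
3-4 (11): skip — 3 and 4 already connected.
1-2 (12): add — endpoints in different components.
MST edge set: {2-5, 3-5, 2-4, 1-2}.
Of the listed edges, {3-5} are in the MST → 1.

1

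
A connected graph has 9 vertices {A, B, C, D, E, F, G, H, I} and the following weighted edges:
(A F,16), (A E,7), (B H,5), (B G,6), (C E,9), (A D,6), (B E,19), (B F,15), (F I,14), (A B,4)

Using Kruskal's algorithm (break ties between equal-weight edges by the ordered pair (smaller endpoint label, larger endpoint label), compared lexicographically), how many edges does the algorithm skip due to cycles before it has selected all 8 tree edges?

0

Kruskal's algorithm — process edges by increasing weight (ties by edge label):
A B (4): add — endpoints in different components.
B H (5): add — endpoints in different components.
A D (6): add — endpoints in different components.
B G (6): add — endpoints in different components.
A E (7): add — endpoints in different components.
C E (9): add — endpoints in different components.
F I (14): add — endpoints in different components.
B F (15): add — endpoints in different components.
Edges rejected before the tree was complete: 0.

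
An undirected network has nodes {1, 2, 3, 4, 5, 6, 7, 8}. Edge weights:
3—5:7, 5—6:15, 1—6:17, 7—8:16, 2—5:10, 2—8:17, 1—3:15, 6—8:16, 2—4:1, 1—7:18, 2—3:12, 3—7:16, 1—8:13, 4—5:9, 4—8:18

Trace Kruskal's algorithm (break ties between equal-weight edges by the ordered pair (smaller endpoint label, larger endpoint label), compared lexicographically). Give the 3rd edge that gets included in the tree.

Kruskal: consider edges lightest-first.
2—4 (1): add — endpoints in different components.
3—5 (7): add — endpoints in different components.
4—5 (9): add — endpoints in different components.
2—5 (10): skip — 2 and 5 already connected.
2—3 (12): skip — 2 and 3 already connected.
1—8 (13): add — endpoints in different components.
1—3 (15): add — endpoints in different components.
5—6 (15): add — endpoints in different components.
3—7 (16): add — endpoints in different components.
The 3rd edge added is 4—5.

4-5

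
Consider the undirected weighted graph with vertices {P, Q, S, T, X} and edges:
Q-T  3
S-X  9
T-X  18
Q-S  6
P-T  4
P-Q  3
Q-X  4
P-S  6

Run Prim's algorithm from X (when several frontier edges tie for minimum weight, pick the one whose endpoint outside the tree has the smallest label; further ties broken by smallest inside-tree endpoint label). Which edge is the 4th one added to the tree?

Grow the tree from X using Prim:
Step 1: cheapest edge leaving the tree is Q-X (4); add Q.
Step 2: cheapest edge leaving the tree is P-Q (3); add P.
Step 3: cheapest edge leaving the tree is Q-T (3); add T.
Step 4: cheapest edge leaving the tree is P-S (6); add S.
The 4th edge added is P-S.

P-S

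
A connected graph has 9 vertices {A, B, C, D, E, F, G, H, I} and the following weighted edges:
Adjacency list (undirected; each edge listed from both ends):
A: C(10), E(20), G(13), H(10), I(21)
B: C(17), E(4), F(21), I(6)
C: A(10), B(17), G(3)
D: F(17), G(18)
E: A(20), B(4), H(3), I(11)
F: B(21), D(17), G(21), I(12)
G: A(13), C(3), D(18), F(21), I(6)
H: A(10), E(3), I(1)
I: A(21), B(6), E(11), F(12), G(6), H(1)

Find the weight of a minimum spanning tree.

56

Grow the tree from F using Prim:
Step 1: cheapest edge leaving the tree is F–I (12); add I.
Step 2: cheapest edge leaving the tree is H–I (1); add H.
Step 3: cheapest edge leaving the tree is E–H (3); add E.
Step 4: cheapest edge leaving the tree is B–E (4); add B.
Step 5: cheapest edge leaving the tree is G–I (6); add G.
Step 6: cheapest edge leaving the tree is C–G (3); add C.
Step 7: cheapest edge leaving the tree is A–C (10); add A.
Step 8: cheapest edge leaving the tree is D–F (17); add D.
MST edges: F–I, H–I, E–H, B–E, G–I, C–G, A–C, D–F; total weight 12+1+3+4+6+3+10+17 = 56.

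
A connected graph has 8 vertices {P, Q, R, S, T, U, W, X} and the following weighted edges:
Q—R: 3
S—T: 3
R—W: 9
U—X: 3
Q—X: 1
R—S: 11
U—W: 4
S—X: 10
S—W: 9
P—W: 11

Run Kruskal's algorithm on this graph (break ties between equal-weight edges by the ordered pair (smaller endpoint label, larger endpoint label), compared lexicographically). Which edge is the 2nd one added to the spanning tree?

Q-R

Kruskal: consider edges lightest-first.
Q—X (1): add — endpoints in different components.
Q—R (3): add — endpoints in different components.
S—T (3): add — endpoints in different components.
U—X (3): add — endpoints in different components.
U—W (4): add — endpoints in different components.
R—W (9): skip — W and R already connected.
S—W (9): add — endpoints in different components.
S—X (10): skip — S and X already connected.
P—W (11): add — endpoints in different components.
The 2nd edge added is Q—R.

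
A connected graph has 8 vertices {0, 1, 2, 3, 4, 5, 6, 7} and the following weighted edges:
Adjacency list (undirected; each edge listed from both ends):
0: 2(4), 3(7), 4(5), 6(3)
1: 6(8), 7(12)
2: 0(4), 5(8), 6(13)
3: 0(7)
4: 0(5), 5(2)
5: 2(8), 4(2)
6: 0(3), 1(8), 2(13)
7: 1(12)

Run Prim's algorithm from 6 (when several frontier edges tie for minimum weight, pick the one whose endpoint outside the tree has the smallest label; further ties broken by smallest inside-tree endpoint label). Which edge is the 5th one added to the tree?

0-3

Prim, starting at 6.
Step 1: cheapest edge leaving the tree is 0-6 (3); add 0.
Step 2: cheapest edge leaving the tree is 0-2 (4); add 2.
Step 3: cheapest edge leaving the tree is 0-4 (5); add 4.
Step 4: cheapest edge leaving the tree is 4-5 (2); add 5.
Step 5: cheapest edge leaving the tree is 0-3 (7); add 3.
Step 6: cheapest edge leaving the tree is 1-6 (8); add 1.
Step 7: cheapest edge leaving the tree is 1-7 (12); add 7.
The 5th edge added is 0-3.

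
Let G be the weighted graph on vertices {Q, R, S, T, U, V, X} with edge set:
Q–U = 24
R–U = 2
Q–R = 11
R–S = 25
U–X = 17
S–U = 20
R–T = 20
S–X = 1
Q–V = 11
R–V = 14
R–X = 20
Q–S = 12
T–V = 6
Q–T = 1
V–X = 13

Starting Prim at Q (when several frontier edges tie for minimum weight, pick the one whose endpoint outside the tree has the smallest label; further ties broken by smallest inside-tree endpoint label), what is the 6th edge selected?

Prim, starting at Q.
Step 1: cheapest edge leaving the tree is Q–T (1); add T.
Step 2: cheapest edge leaving the tree is T–V (6); add V.
Step 3: cheapest edge leaving the tree is Q–R (11); add R.
Step 4: cheapest edge leaving the tree is R–U (2); add U.
Step 5: cheapest edge leaving the tree is Q–S (12); add S.
Step 6: cheapest edge leaving the tree is S–X (1); add X.
The 6th edge added is S–X.

S-X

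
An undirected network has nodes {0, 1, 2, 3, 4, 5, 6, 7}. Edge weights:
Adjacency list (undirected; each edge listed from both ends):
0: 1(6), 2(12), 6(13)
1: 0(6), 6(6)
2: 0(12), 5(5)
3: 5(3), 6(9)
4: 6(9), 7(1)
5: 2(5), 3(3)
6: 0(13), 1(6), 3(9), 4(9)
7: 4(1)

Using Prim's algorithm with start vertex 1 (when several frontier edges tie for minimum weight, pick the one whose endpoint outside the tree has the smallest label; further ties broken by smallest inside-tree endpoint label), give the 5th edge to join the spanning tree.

Grow the tree from 1 using Prim:
Step 1: frontier [0—1 6, 1—6 6] → take 0—1 (6); add 0.
Step 2: frontier [0—2 12, 0—6 13, 1—6 6] → take 1—6 (6); add 6.
Step 3: frontier [0—2 12, 3—6 9, 4—6 9] → take 3—6 (9); add 3.
Step 4: frontier [0—2 12, 3—5 3, 4—6 9] → take 3—5 (3); add 5.
Step 5: frontier [0—2 12, 2—5 5, 4—6 9] → take 2—5 (5); add 2.
Step 6: frontier [4—6 9] → take 4—6 (9); add 4.
Step 7: frontier [4—7 1] → take 4—7 (1); add 7.
The 5th edge added is 2—5.

2-5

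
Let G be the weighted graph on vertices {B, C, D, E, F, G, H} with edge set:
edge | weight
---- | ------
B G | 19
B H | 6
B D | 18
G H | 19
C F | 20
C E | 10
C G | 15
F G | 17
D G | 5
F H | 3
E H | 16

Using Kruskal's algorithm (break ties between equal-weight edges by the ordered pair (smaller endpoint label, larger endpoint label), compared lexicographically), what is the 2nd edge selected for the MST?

D-G

Kruskal: consider edges lightest-first.
F H (3): add. Components now {B} {C} {D} {E} {F,H} {G}
D G (5): add. Components now {B} {C} {D,G} {E} {F,H}
B H (6): add. Components now {B,F,H} {C} {D,G} {E}
C E (10): add. Components now {B,F,H} {C,E} {D,G}
C G (15): add. Components now {B,F,H} {C,D,E,G}
E H (16): add. Components now {B,C,D,E,F,G,H}
The 2nd edge added is D G.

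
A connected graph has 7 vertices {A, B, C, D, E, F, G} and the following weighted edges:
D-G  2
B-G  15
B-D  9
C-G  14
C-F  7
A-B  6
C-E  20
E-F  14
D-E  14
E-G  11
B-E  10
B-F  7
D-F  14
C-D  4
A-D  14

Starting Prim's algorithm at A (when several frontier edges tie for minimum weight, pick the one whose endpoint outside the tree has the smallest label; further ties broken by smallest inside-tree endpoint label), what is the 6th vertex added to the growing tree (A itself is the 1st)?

G

Prim's algorithm from A:
Step 1: cheapest edge leaving the tree is A-B (6); add B.
Step 2: cheapest edge leaving the tree is B-F (7); add F.
Step 3: cheapest edge leaving the tree is C-F (7); add C.
Step 4: cheapest edge leaving the tree is C-D (4); add D.
Step 5: cheapest edge leaving the tree is D-G (2); add G.
Step 6: cheapest edge leaving the tree is B-E (10); add E.
Vertex order: A, B, F, C, D, G, E. The 6th vertex is G.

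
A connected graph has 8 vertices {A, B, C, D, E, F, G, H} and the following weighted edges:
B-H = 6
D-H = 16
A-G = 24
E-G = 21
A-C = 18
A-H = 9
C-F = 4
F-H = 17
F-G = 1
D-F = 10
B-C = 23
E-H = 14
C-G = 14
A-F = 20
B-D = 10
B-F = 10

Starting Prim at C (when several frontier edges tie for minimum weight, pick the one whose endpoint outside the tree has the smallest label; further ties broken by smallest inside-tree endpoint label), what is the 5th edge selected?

A-H

Grow the tree from C using Prim:
Step 1: cheapest edge leaving the tree is C-F (4); add F.
Step 2: cheapest edge leaving the tree is F-G (1); add G.
Step 3: cheapest edge leaving the tree is B-F (10); add B.
Step 4: cheapest edge leaving the tree is B-H (6); add H.
Step 5: cheapest edge leaving the tree is A-H (9); add A.
Step 6: cheapest edge leaving the tree is B-D (10); add D.
Step 7: cheapest edge leaving the tree is E-H (14); add E.
The 5th edge added is A-H.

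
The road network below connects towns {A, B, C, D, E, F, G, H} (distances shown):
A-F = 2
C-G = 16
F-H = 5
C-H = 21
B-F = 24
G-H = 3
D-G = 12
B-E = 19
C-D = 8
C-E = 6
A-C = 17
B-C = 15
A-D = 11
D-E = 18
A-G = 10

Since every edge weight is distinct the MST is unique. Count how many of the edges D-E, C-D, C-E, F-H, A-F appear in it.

4

Kruskal: consider edges lightest-first.
A-F (2): add — endpoints in different components.
G-H (3): add — endpoints in different components.
F-H (5): add — endpoints in different components.
C-E (6): add — endpoints in different components.
C-D (8): add — endpoints in different components.
A-G (10): skip — A and G already connected.
A-D (11): add — endpoints in different components.
D-G (12): skip — D and G already connected.
B-C (15): add — endpoints in different components.
MST edge set: {A-F, G-H, F-H, C-E, C-D, A-D, B-C}.
Of the listed edges, {C-D, C-E, F-H, A-F} are in the MST → 4.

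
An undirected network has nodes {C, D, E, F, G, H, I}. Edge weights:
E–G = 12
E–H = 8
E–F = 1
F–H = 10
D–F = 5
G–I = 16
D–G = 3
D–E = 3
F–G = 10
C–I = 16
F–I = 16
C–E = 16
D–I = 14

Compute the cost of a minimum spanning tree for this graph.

45

Kruskal's algorithm — process edges by increasing weight (ties by edge label):
E–F (1): add. Components now {C} {D} {E,F} {G} {H} {I}
D–E (3): add. Components now {C} {D,E,F} {G} {H} {I}
D–G (3): add. Components now {C} {D,E,F,G} {H} {I}
D–F (5): skip — D and F already connected.
E–H (8): add. Components now {C} {D,E,F,G,H} {I}
F–G (10): skip — F and G already connected.
F–H (10): skip — F and H already connected.
E–G (12): skip — E and G already connected.
D–I (14): add. Components now {C} {D,E,F,G,H,I}
C–E (16): add. Components now {C,D,E,F,G,H,I}
MST edges: E–F, D–E, D–G, E–H, D–I, C–E; total weight 1+3+3+8+14+16 = 45.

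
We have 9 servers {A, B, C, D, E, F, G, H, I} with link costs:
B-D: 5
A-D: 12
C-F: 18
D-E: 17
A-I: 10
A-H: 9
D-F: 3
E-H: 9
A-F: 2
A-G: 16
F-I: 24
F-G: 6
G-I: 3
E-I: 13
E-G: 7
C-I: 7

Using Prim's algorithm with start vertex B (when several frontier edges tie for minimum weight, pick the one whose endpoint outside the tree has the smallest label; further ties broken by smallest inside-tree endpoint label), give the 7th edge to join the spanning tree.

Grow the tree from B using Prim:
Step 1: cheapest edge leaving the tree is B-D (5); add D.
Step 2: cheapest edge leaving the tree is D-F (3); add F.
Step 3: cheapest edge leaving the tree is A-F (2); add A.
Step 4: cheapest edge leaving the tree is F-G (6); add G.
Step 5: cheapest edge leaving the tree is G-I (3); add I.
Step 6: cheapest edge leaving the tree is C-I (7); add C.
Step 7: cheapest edge leaving the tree is E-G (7); add E.
Step 8: cheapest edge leaving the tree is A-H (9); add H.
The 7th edge added is E-G.

E-G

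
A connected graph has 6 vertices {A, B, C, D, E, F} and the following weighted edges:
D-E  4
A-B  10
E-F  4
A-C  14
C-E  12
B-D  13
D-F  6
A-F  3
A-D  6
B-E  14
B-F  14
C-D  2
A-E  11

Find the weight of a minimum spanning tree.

23

Sort edges by weight, then run Kruskal:
C-D (2): add. Components now {A} {B} {C,D} {E} {F}
A-F (3): add. Components now {A,F} {B} {C,D} {E}
D-E (4): add. Components now {A,F} {B} {C,D,E}
E-F (4): add. Components now {A,C,D,E,F} {B}
A-D (6): skip — A and D already connected.
D-F (6): skip — D and F already connected.
A-B (10): add. Components now {A,B,C,D,E,F}
MST edges: C-D, A-F, D-E, E-F, A-B; total weight 2+3+4+4+10 = 23.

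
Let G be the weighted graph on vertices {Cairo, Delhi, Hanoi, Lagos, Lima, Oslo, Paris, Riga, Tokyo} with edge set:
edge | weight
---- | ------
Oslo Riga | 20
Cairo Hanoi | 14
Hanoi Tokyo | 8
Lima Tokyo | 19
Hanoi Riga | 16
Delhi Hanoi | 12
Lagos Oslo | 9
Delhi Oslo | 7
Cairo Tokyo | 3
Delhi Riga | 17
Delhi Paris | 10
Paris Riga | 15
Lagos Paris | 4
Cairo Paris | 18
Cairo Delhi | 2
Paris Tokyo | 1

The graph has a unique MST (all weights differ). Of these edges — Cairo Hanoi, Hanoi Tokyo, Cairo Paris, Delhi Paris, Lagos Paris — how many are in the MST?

Kruskal's algorithm — process edges by increasing weight (ties by edge label):
Paris Tokyo (1): add — endpoints in different components.
Cairo Delhi (2): add — endpoints in different components.
Cairo Tokyo (3): add — endpoints in different components.
Lagos Paris (4): add — endpoints in different components.
Delhi Oslo (7): add — endpoints in different components.
Hanoi Tokyo (8): add — endpoints in different components.
Lagos Oslo (9): skip — Lagos and Oslo already connected.
Delhi Paris (10): skip — Delhi and Paris already connected.
Delhi Hanoi (12): skip — Delhi and Hanoi already connected.
Cairo Hanoi (14): skip — Cairo and Hanoi already connected.
Paris Riga (15): add — endpoints in different components.
Hanoi Riga (16): skip — Riga and Hanoi already connected.
Delhi Riga (17): skip — Delhi and Riga already connected.
Cairo Paris (18): skip — Cairo and Paris already connected.
Lima Tokyo (19): add — endpoints in different components.
MST edge set: {Paris Tokyo, Cairo Delhi, Cairo Tokyo, Lagos Paris, Delhi Oslo, Hanoi Tokyo, Paris Riga, Lima Tokyo}.
Of the listed edges, {Hanoi Tokyo, Lagos Paris} are in the MST → 2.

2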